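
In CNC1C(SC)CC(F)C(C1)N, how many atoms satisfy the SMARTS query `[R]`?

6

The query [R] means: R matches any atom that is part of a ring.
Check the 12 heavy atoms by environment: 6× C (in 6-ring) → match; 1× S (acyclic) → no; 2× C (acyclic) → no; 2× N (acyclic) → no; 1× F (acyclic) → no.
That gives 6 matching atoms.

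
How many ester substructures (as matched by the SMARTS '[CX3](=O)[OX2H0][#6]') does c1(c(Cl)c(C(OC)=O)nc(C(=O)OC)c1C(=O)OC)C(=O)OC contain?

4

[CX3](=O)[OX2H0][#6] is the SMARTS for an ester: a carbonyl carbon bonded to an oxygen that is itself bonded to carbon (no H on that O).
The molecule carries 4 separate instances of a methyl-ester group (-C(=O)OCH3) meeting every constraint; each maps to a distinct set of atoms, giving 4 matches.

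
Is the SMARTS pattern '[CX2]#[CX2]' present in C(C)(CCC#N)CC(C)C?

The pattern [CX2]#[CX2] describes a carbon-carbon triple bond — an alkyne.
The closest candidate here is a nitrile (-C#N), but the triple bond is C#N, not C#C. No other fragment satisfies the full query, so there is no match.

No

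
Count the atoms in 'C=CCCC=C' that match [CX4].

2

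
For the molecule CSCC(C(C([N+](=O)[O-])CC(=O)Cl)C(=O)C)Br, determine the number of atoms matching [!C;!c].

The query [!C;!c] means: neither aliphatic nor aromatic carbon — same as [!#6].
Check the 17 heavy atoms by environment: 9× C → no; 1× S → match; 1× N (charge +1) → match; 1× O (charge -1) → match; 3× O → match; 1× Cl → match; 1× Br → match.
Summing the matching environments: 1 + 1 + 1 + 3 + 1 + 1 = 8 matching atoms.

8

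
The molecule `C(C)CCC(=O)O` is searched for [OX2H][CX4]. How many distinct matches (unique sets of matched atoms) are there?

[OX2H][CX4] is the SMARTS for an aliphatic alcohol: a hydroxyl oxygen bound to an sp3 (X4) carbon.
The molecule has a carboxylic acid group (-C(=O)OH), but the -OH is on a CX3 carbonyl carbon, not a CX4 carbon; nothing else fits, so there are 0 matches.

0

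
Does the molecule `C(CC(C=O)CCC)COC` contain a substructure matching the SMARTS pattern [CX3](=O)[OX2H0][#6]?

No

The pattern [CX3](=O)[OX2H0][#6] describes a carbonyl carbon bonded to an oxygen that is itself bonded to carbon (no H on that O) — an ester.
The closest candidate here is a methoxy ether (-OCH3), but the ether oxygen is not adjacent to a C=O carbon. No other fragment satisfies the full query, so there is no match.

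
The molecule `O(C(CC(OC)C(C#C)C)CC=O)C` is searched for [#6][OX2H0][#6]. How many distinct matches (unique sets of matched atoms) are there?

[#6][OX2H0][#6] is the SMARTS for an ether: an aliphatic oxygen bridging two carbons with no H on the oxygen.
The molecule carries 2 separate instances of a methoxy ether (-OCH3) meeting every constraint; each maps to a distinct set of atoms, giving 2 matches.

2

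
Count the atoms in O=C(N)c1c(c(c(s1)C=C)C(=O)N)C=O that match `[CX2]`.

0

The query [CX2] means: C with X2: aliphatic carbon with exactly 2 total connections.
Check the 15 heavy atoms by environment: 1× s (aromatic, X2) → no; 4× c (aromatic, X3) → no; 5× C (X3) → no; 3× O (X1) → no; 2× N (X3) → no.
No environment satisfies the query, so 0 matching atoms.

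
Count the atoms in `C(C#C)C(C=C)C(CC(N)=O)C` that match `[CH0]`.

The query [CH0] means: aliphatic carbon with no attached hydrogen.
Check the 12 heavy atoms by environment: 3× C (H2) → no; 4× C (H1) → no; 1× C (H3) → no; 2× C (H0) → match; 1× O (H0) → no; 1× N (H2) → no.
That gives 2 matching atoms.

2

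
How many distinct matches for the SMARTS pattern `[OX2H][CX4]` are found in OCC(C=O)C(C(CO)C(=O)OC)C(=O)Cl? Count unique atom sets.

2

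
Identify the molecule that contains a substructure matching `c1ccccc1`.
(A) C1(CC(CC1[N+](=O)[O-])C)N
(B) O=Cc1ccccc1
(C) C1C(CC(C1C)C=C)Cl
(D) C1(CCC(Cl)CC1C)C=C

B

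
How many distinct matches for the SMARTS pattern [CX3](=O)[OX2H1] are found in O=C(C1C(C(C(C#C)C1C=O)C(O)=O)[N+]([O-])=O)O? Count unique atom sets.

2

[CX3](=O)[OX2H1] is the SMARTS for a carboxylic acid: an sp2 carbon double-bonded to O and single-bonded to an -OH oxygen.
The molecule carries 2 separate instances of a carboxylic acid group (-C(=O)OH) meeting every constraint; each maps to a distinct set of atoms, giving 2 matches.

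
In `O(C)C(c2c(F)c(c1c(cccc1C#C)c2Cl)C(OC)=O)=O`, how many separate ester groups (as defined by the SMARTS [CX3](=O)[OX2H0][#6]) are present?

2

[CX3](=O)[OX2H0][#6] is the SMARTS for an ester: a carbonyl carbon bonded to an oxygen that is itself bonded to carbon (no H on that O).
The molecule carries 2 separate instances of a methyl-ester group (-C(=O)OCH3) meeting every constraint; each maps to a distinct set of atoms, giving 2 matches.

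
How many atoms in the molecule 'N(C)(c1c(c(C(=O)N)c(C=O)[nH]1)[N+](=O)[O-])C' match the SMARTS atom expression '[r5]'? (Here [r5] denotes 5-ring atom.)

5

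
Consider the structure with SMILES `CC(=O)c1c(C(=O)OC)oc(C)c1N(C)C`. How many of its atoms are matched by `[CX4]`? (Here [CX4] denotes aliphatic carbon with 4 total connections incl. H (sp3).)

The query [CX4] means: C with X4: aliphatic carbon with exactly 4 total connections (bonds + H).
Check the 16 heavy atoms by environment: 1× o (aromatic, X2) → no; 4× c (aromatic, X3) → no; 2× C (X3) → no; 2× O (X1) → no; 1× O (X2) → no; 5× C (X4) → match; 1× N (X3) → no.
That gives 5 matching atoms.

5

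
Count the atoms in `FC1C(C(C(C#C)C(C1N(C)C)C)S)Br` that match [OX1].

Check the 15 heavy atoms by environment: 9× C (X4) → no; 2× C (X2) → no; 1× Br (X1) → no; 1× S (X2) → no; 1× N (X3) → no; 1× F (X1) → no.
No environment satisfies the query, so 0 matching atoms.

0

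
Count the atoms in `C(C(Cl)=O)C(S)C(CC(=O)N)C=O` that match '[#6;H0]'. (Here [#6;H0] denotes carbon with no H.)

The query [#6;H0] means: any carbon with no attached hydrogen.
Check the 13 heavy atoms by environment: 2× C (H2) → no; 3× C (H1) → no; 2× C (H0) → match; 3× O (H0) → no; 1× Cl (H0) → no; 1× S (H1) → no; 1× N (H2) → no.
That gives 2 matching atoms.

2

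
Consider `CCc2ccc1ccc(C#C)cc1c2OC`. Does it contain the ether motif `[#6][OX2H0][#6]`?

Yes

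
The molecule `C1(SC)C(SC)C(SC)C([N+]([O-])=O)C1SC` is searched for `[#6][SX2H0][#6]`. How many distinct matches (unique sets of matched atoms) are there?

[#6][SX2H0][#6] is the SMARTS for a thioether: an aliphatic sulfur bridging two carbons with no H on the sulfur.
The molecule carries 4 separate instances of a methylthio ether (-SCH3) meeting every constraint; each maps to a distinct set of atoms, giving 4 matches.

4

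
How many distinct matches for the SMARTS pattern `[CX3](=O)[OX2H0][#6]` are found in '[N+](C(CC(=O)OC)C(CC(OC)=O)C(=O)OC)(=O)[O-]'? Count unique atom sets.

3

[CX3](=O)[OX2H0][#6] is the SMARTS for an ester: a carbonyl carbon bonded to an oxygen that is itself bonded to carbon (no H on that O).
The molecule carries 3 separate instances of a methyl-ester group (-C(=O)OCH3) meeting every constraint; each maps to a distinct set of atoms, giving 3 matches.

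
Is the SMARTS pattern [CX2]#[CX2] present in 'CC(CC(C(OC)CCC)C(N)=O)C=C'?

No

The pattern [CX2]#[CX2] describes a carbon-carbon triple bond — an alkyne.
The closest candidate here is a vinyl group (-CH=CH2), but the C=C is a double bond; both carbons are CX3, not CX2. No other fragment satisfies the full query, so there is no match.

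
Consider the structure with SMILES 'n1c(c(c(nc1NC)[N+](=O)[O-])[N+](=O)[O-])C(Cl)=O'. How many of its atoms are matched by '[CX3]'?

1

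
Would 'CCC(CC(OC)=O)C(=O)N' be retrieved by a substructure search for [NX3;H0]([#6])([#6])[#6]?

The pattern [NX3;H0]([#6])([#6])[#6] describes a trivalent nitrogen with no H, bonded to three carbons — a tertiary amine.
The closest candidate here is a primary amide (-C(=O)NH2), but the amide nitrogen has H2 and only one carbon neighbour. No other fragment satisfies the full query, so there is no match.

No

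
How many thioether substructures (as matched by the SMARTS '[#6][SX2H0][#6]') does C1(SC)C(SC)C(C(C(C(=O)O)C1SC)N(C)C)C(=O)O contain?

3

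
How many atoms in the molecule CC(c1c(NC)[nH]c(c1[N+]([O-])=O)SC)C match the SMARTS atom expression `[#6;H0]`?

4

The query [#6;H0] means: any carbon with no attached hydrogen.
Check the 15 heavy atoms by environment: 1× n (aromatic, H1) → no; 4× c (aromatic, H0) → match; 1× N (charge +1, H0) → no; 1× O (charge -1, H0) → no; 1× O (H0) → no; 1× S (H0) → no; 4× C (H3) → no; 1× N (H1) → no; 1× C (H1) → no.
That gives 4 matching atoms.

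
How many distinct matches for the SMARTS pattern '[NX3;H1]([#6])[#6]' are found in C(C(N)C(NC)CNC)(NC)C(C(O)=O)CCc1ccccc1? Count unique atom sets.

3

[NX3;H1]([#6])[#6] is the SMARTS for a secondary amine: a trivalent nitrogen with one H, bonded to two carbons.
The molecule carries 3 separate instances of an N-methylamino group (-NHCH3) meeting every constraint; each maps to a distinct set of atoms, giving 3 matches.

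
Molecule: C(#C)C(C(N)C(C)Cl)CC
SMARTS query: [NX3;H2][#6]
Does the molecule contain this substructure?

The pattern [NX3;H2][#6] describes a trivalent nitrogen with two H attached to carbon — a primary amine.
The molecule carries a primary amino group (-NH2), whose atoms satisfy every constraint of the query, so the pattern matches.

Yes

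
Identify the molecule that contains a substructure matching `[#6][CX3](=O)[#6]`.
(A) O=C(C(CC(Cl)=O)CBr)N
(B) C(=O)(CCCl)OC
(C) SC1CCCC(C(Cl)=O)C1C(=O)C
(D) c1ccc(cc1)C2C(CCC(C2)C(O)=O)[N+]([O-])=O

C

[#6][CX3](=O)[#6] describes a carbonyl carbon (no H) flanked by two carbons (a ketone).
(A) has a primary amide (-C(=O)NH2) but one neighbour of the carbonyl carbon is N, not C.
(B) has a methyl-ester group (-C(=O)OCH3) but one neighbour of the carbonyl carbon is O, not C.
(C) contains an acetyl/ketone group (-C(=O)CH3), which satisfies every atom and bond constraint.
(D) has a carboxylic acid group (-C(=O)OH) but one neighbour of the carbonyl carbon is O, not C.
So the answer is (C).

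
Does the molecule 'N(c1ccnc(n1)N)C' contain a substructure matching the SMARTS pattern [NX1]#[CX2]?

No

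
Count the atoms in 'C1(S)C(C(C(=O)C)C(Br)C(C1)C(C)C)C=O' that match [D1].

7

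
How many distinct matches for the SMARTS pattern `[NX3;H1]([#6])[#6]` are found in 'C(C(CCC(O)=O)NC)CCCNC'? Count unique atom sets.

[NX3;H1]([#6])[#6] is the SMARTS for a secondary amine: a trivalent nitrogen with one H, bonded to two carbons.
The molecule carries 2 separate instances of an N-methylamino group (-NHCH3) meeting every constraint; each maps to a distinct set of atoms, giving 2 matches.

2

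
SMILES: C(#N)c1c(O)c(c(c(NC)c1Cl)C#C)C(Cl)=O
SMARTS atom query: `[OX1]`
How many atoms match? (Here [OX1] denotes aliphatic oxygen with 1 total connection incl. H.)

The query [OX1] means: aliphatic oxygen with one total connection — typically a carbonyl =O or an oxide.
Check the 17 heavy atoms by environment: 6× c (aromatic, X3) → no; 1× C (X3) → no; 1× O (X1) → match; 2× Cl (X1) → no; 3× C (X2) → no; 1× N (X3) → no; 1× C (X4) → no; 1× N (X1) → no; 1× O (X2) → no.
That gives 1 matching atom.

1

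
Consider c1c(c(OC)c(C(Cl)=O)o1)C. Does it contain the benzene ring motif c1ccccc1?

The pattern c1ccccc1 describes six aromatic carbons in a ring — a benzene ring.
The closest candidate here is a methyl group (-CH3), but no six-membered all-carbon aromatic ring is present. No other fragment satisfies the full query, so there is no match.

No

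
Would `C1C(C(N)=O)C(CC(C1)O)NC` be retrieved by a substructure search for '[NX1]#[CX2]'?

No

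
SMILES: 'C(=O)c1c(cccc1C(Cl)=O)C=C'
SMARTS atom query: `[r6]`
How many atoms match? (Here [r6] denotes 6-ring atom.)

6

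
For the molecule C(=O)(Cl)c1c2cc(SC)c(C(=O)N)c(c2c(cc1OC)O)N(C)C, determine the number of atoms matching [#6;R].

The query [#6;R] means: carbon that is part of a ring.
Check the 24 heavy atoms by environment: 10× c (aromatic, in 6-ring) → match; 4× O (acyclic) → no; 6× C (acyclic) → no; 2× N (acyclic) → no; 1× S (acyclic) → no; 1× Cl (acyclic) → no.
That gives 10 matching atoms.

10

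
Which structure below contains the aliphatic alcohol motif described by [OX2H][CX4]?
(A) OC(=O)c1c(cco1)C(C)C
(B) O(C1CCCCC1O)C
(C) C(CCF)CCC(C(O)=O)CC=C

B

[OX2H][CX4] describes a hydroxyl oxygen bound to an sp3 (X4) carbon (an aliphatic alcohol).
(A) has a carboxylic acid group (-C(=O)OH) but the -OH is on a CX3 carbonyl carbon, not a CX4 carbon.
(B) contains a hydroxyl group (-OH), which satisfies every atom and bond constraint.
(C) has a carboxylic acid group (-C(=O)OH) but the -OH is on a CX3 carbonyl carbon, not a CX4 carbon.
So the answer is (B).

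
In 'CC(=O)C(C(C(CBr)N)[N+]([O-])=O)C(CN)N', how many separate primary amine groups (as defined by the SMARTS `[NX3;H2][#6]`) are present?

3

[NX3;H2][#6] is the SMARTS for a primary amine: a trivalent nitrogen with two H attached to carbon.
The molecule carries 3 separate instances of a primary amino group (-NH2) meeting every constraint; each maps to a distinct set of atoms, giving 3 matches.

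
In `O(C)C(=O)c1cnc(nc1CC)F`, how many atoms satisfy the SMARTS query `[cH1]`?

1

The query [cH1] means: aromatic carbon bearing exactly one hydrogen.
Check the 13 heavy atoms by environment: 2× n (aromatic, H0) → no; 3× c (aromatic, H0) → no; 1× c (aromatic, H1) → match; 1× F (H0) → no; 1× C (H0) → no; 2× O (H0) → no; 2× C (H3) → no; 1× C (H2) → no.
That gives 1 matching atom.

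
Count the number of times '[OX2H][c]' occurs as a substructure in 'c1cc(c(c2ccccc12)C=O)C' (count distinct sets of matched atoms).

0

[OX2H][c] is the SMARTS for a phenol: a hydroxyl oxygen attached to an aromatic carbon.
No fragment in the molecule satisfies every constraint, giving 0 matches.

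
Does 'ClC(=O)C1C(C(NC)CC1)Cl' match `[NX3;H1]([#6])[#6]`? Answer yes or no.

Yes

The pattern [NX3;H1]([#6])[#6] describes a trivalent nitrogen with one H, bonded to two carbons — a secondary amine.
The molecule carries an N-methylamino group (-NHCH3), whose atoms satisfy every constraint of the query, so the pattern matches.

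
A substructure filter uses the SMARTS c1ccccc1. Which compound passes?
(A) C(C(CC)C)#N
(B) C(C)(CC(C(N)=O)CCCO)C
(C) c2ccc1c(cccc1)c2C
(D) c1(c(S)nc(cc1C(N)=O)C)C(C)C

C

c1ccccc1 describes six aromatic carbons in a ring (a benzene ring).
(A) has a methyl group (-CH3) but no six-membered all-carbon aromatic ring is present.
(B) has a methyl group (-CH3) but no six-membered all-carbon aromatic ring is present.
(C) contains the required atom environment, so the pattern matches.
(D) has a methyl group (-CH3) but no six-membered all-carbon aromatic ring is present.
So the answer is (C).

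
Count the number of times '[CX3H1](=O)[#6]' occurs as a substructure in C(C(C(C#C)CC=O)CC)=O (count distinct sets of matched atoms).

2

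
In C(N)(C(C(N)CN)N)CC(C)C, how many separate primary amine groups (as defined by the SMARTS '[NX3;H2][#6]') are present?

4

[NX3;H2][#6] is the SMARTS for a primary amine: a trivalent nitrogen with two H attached to carbon.
The molecule carries 4 separate instances of a primary amino group (-NH2) meeting every constraint; each maps to a distinct set of atoms, giving 4 matches.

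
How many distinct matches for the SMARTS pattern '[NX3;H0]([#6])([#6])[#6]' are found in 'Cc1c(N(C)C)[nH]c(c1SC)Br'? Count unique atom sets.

[NX3;H0]([#6])([#6])[#6] is the SMARTS for a tertiary amine: a trivalent nitrogen with no H, bonded to three carbons.
Exactly one fragment in the molecule meets all constraints, giving 1 match.

1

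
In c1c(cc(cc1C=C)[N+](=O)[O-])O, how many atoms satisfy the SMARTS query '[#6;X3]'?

The query [#6;X3] means: any carbon (aromatic or not) with three total connections.
Check the 12 heavy atoms by environment: 6× c (aromatic, X3) → match; 2× C (X3) → match; 1× N (charge +1, X3) → no; 1× O (charge -1, X1) → no; 1× O (X1) → no; 1× O (X2) → no.
Summing the matching environments: 6 + 2 = 8 matching atoms.

8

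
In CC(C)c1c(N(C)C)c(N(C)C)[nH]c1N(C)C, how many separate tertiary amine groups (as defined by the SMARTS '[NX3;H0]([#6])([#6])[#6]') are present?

[NX3;H0]([#6])([#6])[#6] is the SMARTS for a tertiary amine: a trivalent nitrogen with no H, bonded to three carbons.
The molecule carries 3 separate instances of a dimethylamino group (-N(CH3)2) meeting every constraint; each maps to a distinct set of atoms, giving 3 matches.

3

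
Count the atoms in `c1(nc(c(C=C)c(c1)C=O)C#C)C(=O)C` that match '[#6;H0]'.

6

The query [#6;H0] means: any carbon with no attached hydrogen.
Check the 15 heavy atoms by environment: 1× n (aromatic, H0) → no; 4× c (aromatic, H0) → match; 1× c (aromatic, H1) → no; 2× C (H0) → match; 3× C (H1) → no; 2× O (H0) → no; 1× C (H3) → no; 1× C (H2) → no.
Summing the matching environments: 4 + 2 = 6 matching atoms.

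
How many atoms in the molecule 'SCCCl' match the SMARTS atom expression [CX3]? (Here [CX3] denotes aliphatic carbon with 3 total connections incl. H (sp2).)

Check the 4 heavy atoms by environment: 2× C (X4) → no; 1× S (X2) → no; 1× Cl (X1) → no.
No environment satisfies the query, so 0 matching atoms.

0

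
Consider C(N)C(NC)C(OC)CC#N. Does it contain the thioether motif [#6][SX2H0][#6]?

No

The pattern [#6][SX2H0][#6] describes an aliphatic sulfur bridging two carbons with no H on the sulfur — a thioether.
The closest candidate here is a methoxy ether (-OCH3), but the bridging atom is O, not S. No other fragment satisfies the full query, so there is no match.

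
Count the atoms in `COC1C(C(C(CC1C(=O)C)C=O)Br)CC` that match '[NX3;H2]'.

0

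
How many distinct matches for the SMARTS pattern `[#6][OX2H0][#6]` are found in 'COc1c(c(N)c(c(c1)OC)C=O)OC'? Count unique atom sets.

3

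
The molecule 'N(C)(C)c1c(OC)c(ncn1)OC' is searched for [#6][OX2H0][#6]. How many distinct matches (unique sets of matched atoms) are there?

[#6][OX2H0][#6] is the SMARTS for an ether: an aliphatic oxygen bridging two carbons with no H on the oxygen.
The molecule carries 2 separate instances of a methoxy ether (-OCH3) meeting every constraint; each maps to a distinct set of atoms, giving 2 matches.

2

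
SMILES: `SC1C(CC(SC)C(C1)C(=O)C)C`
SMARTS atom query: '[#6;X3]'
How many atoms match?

1

The query [#6;X3] means: any carbon (aromatic or not) with three total connections.
Check the 13 heavy atoms by environment: 9× C (X4) → no; 1× C (X3) → match; 1× O (X1) → no; 2× S (X2) → no.
That gives 1 matching atom.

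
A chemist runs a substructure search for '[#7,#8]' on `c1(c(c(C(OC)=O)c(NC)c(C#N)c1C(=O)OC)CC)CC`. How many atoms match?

The query [#7,#8] means: nitrogen or oxygen (comma = OR).
Check the 22 heavy atoms by environment: 6× c (aromatic) → no; 2× N → match; 10× C → no; 4× O → match.
Summing the matching environments: 2 + 4 = 6 matching atoms.

6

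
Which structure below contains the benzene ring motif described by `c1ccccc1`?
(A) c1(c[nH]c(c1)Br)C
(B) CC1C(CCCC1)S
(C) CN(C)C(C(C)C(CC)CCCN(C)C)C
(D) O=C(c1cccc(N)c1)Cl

D

c1ccccc1 describes six aromatic carbons in a ring (a benzene ring).
(A) has a methyl group (-CH3) but no six-membered all-carbon aromatic ring is present.
(B) has a methyl group (-CH3) but no six-membered all-carbon aromatic ring is present.
(C) has a methyl group (-CH3) but no six-membered all-carbon aromatic ring is present.
(D) contains the required atom environment, so the pattern matches.
So the answer is (D).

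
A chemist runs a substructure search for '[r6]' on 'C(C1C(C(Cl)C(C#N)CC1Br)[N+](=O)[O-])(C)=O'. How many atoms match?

6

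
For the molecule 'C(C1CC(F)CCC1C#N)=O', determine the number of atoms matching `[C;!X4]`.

2

The query [C;!X4] means: aliphatic carbon that does not have four total connections.
Check the 11 heavy atoms by environment: 6× C (X4) → no; 1× F (X1) → no; 1× C (X2) → match; 1× N (X1) → no; 1× C (X3) → match; 1× O (X1) → no.
Summing the matching environments: 1 + 1 = 2 matching atoms.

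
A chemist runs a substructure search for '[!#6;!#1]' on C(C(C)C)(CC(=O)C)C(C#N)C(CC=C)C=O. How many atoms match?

3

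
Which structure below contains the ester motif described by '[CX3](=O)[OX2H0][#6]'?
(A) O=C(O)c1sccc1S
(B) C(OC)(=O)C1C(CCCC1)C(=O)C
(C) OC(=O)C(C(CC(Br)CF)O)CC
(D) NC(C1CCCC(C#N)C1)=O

B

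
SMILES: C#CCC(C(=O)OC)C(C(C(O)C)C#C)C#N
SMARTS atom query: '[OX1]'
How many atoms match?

1

The query [OX1] means: aliphatic oxygen with one total connection — typically a carbonyl =O or an oxide.
Check the 17 heavy atoms by environment: 7× C (X4) → no; 5× C (X2) → no; 1× N (X1) → no; 2× O (X2) → no; 1× C (X3) → no; 1× O (X1) → match.
That gives 1 matching atom.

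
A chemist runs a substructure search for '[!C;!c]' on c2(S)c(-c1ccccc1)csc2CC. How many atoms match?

2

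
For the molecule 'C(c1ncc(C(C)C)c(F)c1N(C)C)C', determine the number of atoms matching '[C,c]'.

12

The query [C,c] means: comma = OR; matches aliphatic or aromatic carbon — same as #6.
Check the 15 heavy atoms by environment: 1× n (aromatic) → no; 5× c (aromatic) → match; 7× C → match; 1× N → no; 1× F → no.
Summing the matching environments: 5 + 7 = 12 matching atoms.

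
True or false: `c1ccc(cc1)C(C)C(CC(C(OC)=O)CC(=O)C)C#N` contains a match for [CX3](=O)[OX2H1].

False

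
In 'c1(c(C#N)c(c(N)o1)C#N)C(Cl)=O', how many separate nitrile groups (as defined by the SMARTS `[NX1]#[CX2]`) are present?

[NX1]#[CX2] is the SMARTS for a nitrile: a nitrogen triple-bonded to a two-connected carbon.
The molecule carries 2 separate instances of a nitrile (-C#N) meeting every constraint; each maps to a distinct set of atoms, giving 2 matches.

2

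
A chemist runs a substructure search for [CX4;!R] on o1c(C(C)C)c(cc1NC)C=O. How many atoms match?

4

Check the 12 heavy atoms by environment: 1× o (aromatic, X2, in 5-ring) → no; 4× c (aromatic, X3, in 5-ring) → no; 4× C (X4, acyclic) → match; 1× N (X3, acyclic) → no; 1× C (X3, acyclic) → no; 1× O (X1, acyclic) → no.
That gives 4 matching atoms.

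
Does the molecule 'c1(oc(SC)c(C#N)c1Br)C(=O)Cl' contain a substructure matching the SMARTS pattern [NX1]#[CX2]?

Yes

The pattern [NX1]#[CX2] describes a nitrogen triple-bonded to a two-connected carbon — a nitrile.
The molecule carries a nitrile (-C#N), whose atoms satisfy every constraint of the query, so the pattern matches.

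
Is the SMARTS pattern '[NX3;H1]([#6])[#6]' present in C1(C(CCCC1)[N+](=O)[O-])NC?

Yes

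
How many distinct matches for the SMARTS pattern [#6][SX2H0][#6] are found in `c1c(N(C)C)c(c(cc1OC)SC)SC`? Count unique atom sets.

2

[#6][SX2H0][#6] is the SMARTS for a thioether: an aliphatic sulfur bridging two carbons with no H on the sulfur.
The molecule carries 2 separate instances of a methylthio ether (-SCH3) meeting every constraint; each maps to a distinct set of atoms, giving 2 matches.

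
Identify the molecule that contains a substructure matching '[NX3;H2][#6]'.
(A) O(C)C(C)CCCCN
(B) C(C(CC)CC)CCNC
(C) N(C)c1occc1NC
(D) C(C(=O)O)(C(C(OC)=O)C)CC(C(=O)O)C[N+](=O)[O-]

A

[NX3;H2][#6] describes a trivalent nitrogen with two H attached to carbon (a primary amine).
(A) contains a primary amino group (-NH2), which satisfies every atom and bond constraint.
(B) has an N-methylamino group (-NHCH3) but the nitrogen bears two carbons and only one H (H1), not H2.
(C) has an N-methylamino group (-NHCH3) but the nitrogen bears two carbons and only one H (H1), not H2.
(D) has a nitro group (-[N+](=O)[O-]) but the nitrogen is [N+] with no H, not NX3H2.
So the answer is (A).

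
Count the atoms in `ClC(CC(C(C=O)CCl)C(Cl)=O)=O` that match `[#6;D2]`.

The query [#6;D2] means: any carbon bonded to exactly two heavy atoms.
Check the 13 heavy atoms by environment: 3× C (D2) → match; 4× C (D3) → no; 3× O (D1) → no; 3× Cl (D1) → no.
That gives 3 matching atoms.

3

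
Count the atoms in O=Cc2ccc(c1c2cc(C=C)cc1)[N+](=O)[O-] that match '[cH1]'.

Check the 17 heavy atoms by environment: 5× c (aromatic, H0) → no; 5× c (aromatic, H1) → match; 1× N (charge +1, H0) → no; 1× O (charge -1, H0) → no; 2× O (H0) → no; 2× C (H1) → no; 1× C (H2) → no.
That gives 5 matching atoms.

5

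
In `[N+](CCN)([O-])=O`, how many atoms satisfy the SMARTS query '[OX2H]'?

The query [OX2H] means: aliphatic oxygen with two connections, one of which is H — an -OH oxygen.
Check the 6 heavy atoms by environment: 2× C (H2, X4) → no; 1× N (charge +1, H0, X3) → no; 1× O (charge -1, H0, X1) → no; 1× O (H0, X1) → no; 1× N (H2, X3) → no.
No environment satisfies the query, so 0 matching atoms.

0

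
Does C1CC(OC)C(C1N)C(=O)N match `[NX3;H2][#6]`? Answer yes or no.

The pattern [NX3;H2][#6] describes a trivalent nitrogen with two H attached to carbon — a primary amine.
The molecule carries a primary amino group (-NH2), whose atoms satisfy every constraint of the query, so the pattern matches.

Yes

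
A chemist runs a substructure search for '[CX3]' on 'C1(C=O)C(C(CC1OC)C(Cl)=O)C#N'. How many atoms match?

2

The query [CX3] means: C with X3: aliphatic carbon with exactly 3 total connections.
Check the 14 heavy atoms by environment: 6× C (X4) → no; 2× C (X3) → match; 2× O (X1) → no; 1× O (X2) → no; 1× Cl (X1) → no; 1× C (X2) → no; 1× N (X1) → no.
That gives 2 matching atoms.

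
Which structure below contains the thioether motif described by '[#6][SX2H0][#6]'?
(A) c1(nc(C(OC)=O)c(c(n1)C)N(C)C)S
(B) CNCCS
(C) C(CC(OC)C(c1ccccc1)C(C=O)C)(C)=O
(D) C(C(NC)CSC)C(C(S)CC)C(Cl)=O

[#6][SX2H0][#6] describes an aliphatic sulfur bridging two carbons with no H on the sulfur (a thioether).
(A) has a thiol (-SH) but the sulfur has H1, not H0 bridging two carbons.
(B) has a thiol (-SH) but the sulfur has H1, not H0 bridging two carbons.
(C) has a methoxy ether (-OCH3) but the bridging atom is O, not S.
(D) contains a methylthio ether (-SCH3), which satisfies every atom and bond constraint.
So the answer is (D).

D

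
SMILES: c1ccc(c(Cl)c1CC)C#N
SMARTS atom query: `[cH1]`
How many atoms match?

The query [cH1] means: aromatic carbon bearing exactly one hydrogen.
Check the 11 heavy atoms by environment: 3× c (aromatic, H1) → match; 3× c (aromatic, H0) → no; 1× C (H2) → no; 1× C (H3) → no; 1× C (H0) → no; 1× N (H0) → no; 1× Cl (H0) → no.
That gives 3 matching atoms.

3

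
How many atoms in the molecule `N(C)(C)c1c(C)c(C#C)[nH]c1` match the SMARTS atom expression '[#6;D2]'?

2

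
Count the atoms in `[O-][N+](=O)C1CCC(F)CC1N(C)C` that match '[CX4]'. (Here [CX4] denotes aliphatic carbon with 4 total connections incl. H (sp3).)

The query [CX4] means: C with X4: aliphatic carbon with exactly 4 total connections (bonds + H).
Check the 13 heavy atoms by environment: 8× C (X4) → match; 1× N (X3) → no; 1× N (charge +1, X3) → no; 1× O (charge -1, X1) → no; 1× O (X1) → no; 1× F (X1) → no.
That gives 8 matching atoms.

8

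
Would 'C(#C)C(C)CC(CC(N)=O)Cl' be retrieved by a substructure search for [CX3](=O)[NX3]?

Yes

The pattern [CX3](=O)[NX3] describes a carbonyl carbon bonded to a trivalent nitrogen — an amide.
The molecule carries a primary amide (-C(=O)NH2), whose atoms satisfy every constraint of the query, so the pattern matches.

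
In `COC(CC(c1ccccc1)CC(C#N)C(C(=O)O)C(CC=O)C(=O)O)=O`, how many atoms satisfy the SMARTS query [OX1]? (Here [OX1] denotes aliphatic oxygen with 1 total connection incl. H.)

4

The query [OX1] means: aliphatic oxygen with one total connection — typically a carbonyl =O or an oxide.
Check the 27 heavy atoms by environment: 8× C (X4) → no; 4× C (X3) → no; 4× O (X1) → match; 3× O (X2) → no; 1× C (X2) → no; 1× N (X1) → no; 6× c (aromatic, X3) → no.
That gives 4 matching atoms.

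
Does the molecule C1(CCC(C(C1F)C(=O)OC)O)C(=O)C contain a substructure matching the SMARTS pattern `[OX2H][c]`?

The pattern [OX2H][c] describes a hydroxyl oxygen attached to an aromatic carbon — a phenol.
The closest candidate here is a hydroxyl group (-OH), but the -OH is on an aliphatic carbon, not an aromatic c. No other fragment satisfies the full query, so there is no match.

No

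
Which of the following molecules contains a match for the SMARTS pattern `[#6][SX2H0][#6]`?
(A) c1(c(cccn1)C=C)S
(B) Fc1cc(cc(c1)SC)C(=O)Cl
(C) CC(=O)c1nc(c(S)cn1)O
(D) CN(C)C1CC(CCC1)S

B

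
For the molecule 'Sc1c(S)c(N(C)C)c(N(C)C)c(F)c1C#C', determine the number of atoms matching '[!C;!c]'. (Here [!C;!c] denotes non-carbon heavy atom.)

Check the 17 heavy atoms by environment: 6× c (aromatic) → no; 2× N → match; 6× C → no; 1× F → match; 2× S → match.
Summing the matching environments: 2 + 1 + 2 = 5 matching atoms.

5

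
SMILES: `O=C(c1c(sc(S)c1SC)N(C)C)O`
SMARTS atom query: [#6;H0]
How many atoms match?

5

The query [#6;H0] means: any carbon with no attached hydrogen.
Check the 14 heavy atoms by environment: 1× s (aromatic, H0) → no; 4× c (aromatic, H0) → match; 1× S (H0) → no; 3× C (H3) → no; 1× C (H0) → match; 1× O (H0) → no; 1× O (H1) → no; 1× S (H1) → no; 1× N (H0) → no.
Summing the matching environments: 4 + 1 = 5 matching atoms.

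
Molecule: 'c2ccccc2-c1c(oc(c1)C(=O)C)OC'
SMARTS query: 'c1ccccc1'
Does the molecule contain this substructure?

Yes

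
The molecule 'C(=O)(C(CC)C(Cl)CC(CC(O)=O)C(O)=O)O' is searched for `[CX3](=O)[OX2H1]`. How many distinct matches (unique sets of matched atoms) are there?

3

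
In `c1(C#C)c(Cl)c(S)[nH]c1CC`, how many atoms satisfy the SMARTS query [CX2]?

2

The query [CX2] means: C with X2: aliphatic carbon with exactly 2 total connections.
Check the 11 heavy atoms by environment: 1× n (aromatic, X3) → no; 4× c (aromatic, X3) → no; 1× S (X2) → no; 2× C (X2) → match; 1× Cl (X1) → no; 2× C (X4) → no.
That gives 2 matching atoms.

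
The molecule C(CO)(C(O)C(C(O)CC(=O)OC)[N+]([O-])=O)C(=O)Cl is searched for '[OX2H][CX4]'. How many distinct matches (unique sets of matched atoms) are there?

[OX2H][CX4] is the SMARTS for an aliphatic alcohol: a hydroxyl oxygen bound to an sp3 (X4) carbon.
The molecule carries 3 separate instances of a hydroxyl group (-OH) meeting every constraint; each maps to a distinct set of atoms, giving 3 matches.

3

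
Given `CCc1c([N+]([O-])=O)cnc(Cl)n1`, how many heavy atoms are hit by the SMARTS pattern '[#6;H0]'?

3

The query [#6;H0] means: any carbon with no attached hydrogen.
Check the 12 heavy atoms by environment: 2× n (aromatic, H0) → no; 3× c (aromatic, H0) → match; 1× c (aromatic, H1) → no; 1× C (H2) → no; 1× C (H3) → no; 1× Cl (H0) → no; 1× N (charge +1, H0) → no; 1× O (charge -1, H0) → no; 1× O (H0) → no.
That gives 3 matching atoms.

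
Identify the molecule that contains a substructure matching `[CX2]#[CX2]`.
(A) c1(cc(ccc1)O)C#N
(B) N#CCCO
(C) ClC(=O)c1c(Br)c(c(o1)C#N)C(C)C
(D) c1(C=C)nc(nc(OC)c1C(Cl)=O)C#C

D

[CX2]#[CX2] describes a carbon-carbon triple bond (an alkyne).
(A) has a nitrile (-C#N) but the triple bond is C#N, not C#C.
(B) has a nitrile (-C#N) but the triple bond is C#N, not C#C.
(C) has a nitrile (-C#N) but the triple bond is C#N, not C#C.
(D) contains an ethynyl group (-C#CH), which satisfies every atom and bond constraint.
So the answer is (D).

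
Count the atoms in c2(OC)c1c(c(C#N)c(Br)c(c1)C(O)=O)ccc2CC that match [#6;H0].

9

The query [#6;H0] means: any carbon with no attached hydrogen.
Check the 20 heavy atoms by environment: 7× c (aromatic, H0) → match; 3× c (aromatic, H1) → no; 1× Br (H0) → no; 2× C (H0) → match; 1× N (H0) → no; 2× O (H0) → no; 2× C (H3) → no; 1× C (H2) → no; 1× O (H1) → no.
Summing the matching environments: 7 + 2 = 9 matching atoms.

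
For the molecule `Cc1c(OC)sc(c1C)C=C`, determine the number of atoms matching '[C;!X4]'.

2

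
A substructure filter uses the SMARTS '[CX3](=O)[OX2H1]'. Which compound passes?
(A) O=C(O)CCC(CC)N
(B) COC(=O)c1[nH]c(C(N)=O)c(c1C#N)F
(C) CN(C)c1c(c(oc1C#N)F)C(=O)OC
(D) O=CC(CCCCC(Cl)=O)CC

[CX3](=O)[OX2H1] describes an sp2 carbon double-bonded to O and single-bonded to an -OH oxygen (a carboxylic acid).
(A) contains a carboxylic acid group (-C(=O)OH), which satisfies every atom and bond constraint.
(B) has a methyl-ester group (-C(=O)OCH3) but the singly-bonded O has no H (OX2H0, not OX2H1).
(C) has a methyl-ester group (-C(=O)OCH3) but the singly-bonded O has no H (OX2H0, not OX2H1).
(D) has an acyl chloride (-C(=O)Cl) but the carbonyl is bonded to Cl, not to an -OH oxygen.
So the answer is (A).

A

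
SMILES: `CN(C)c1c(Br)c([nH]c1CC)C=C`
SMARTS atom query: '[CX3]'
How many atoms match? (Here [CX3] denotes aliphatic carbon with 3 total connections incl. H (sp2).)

2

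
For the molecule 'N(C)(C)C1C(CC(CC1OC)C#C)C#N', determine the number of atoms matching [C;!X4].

3

Check the 15 heavy atoms by environment: 9× C (X4) → no; 3× C (X2) → match; 1× N (X1) → no; 1× O (X2) → no; 1× N (X3) → no.
That gives 3 matching atoms.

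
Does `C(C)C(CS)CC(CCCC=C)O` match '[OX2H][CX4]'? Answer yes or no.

Yes

The pattern [OX2H][CX4] describes a hydroxyl oxygen bound to an sp3 (X4) carbon — an aliphatic alcohol.
The molecule carries a hydroxyl group (-OH), whose atoms satisfy every constraint of the query, so the pattern matches.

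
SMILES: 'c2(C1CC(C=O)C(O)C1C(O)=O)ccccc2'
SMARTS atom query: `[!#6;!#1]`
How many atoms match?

4

The query [!#6;!#1] means: not carbon and not hydrogen — any heteroatom.
Check the 17 heavy atoms by environment: 7× C → no; 4× O → match; 6× c (aromatic) → no.
That gives 4 matching atoms.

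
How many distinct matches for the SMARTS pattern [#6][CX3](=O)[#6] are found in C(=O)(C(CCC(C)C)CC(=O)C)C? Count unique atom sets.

2

[#6][CX3](=O)[#6] is the SMARTS for a ketone: a carbonyl carbon (no H) flanked by two carbons.
The molecule carries 2 separate instances of an acetyl/ketone group (-C(=O)CH3) meeting every constraint; each maps to a distinct set of atoms, giving 2 matches.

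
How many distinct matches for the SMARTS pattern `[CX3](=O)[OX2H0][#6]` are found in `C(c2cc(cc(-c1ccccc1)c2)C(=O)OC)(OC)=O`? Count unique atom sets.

2

[CX3](=O)[OX2H0][#6] is the SMARTS for an ester: a carbonyl carbon bonded to an oxygen that is itself bonded to carbon (no H on that O).
The molecule carries 2 separate instances of a methyl-ester group (-C(=O)OCH3) meeting every constraint; each maps to a distinct set of atoms, giving 2 matches.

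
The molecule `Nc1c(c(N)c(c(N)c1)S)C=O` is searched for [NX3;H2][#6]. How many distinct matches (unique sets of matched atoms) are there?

3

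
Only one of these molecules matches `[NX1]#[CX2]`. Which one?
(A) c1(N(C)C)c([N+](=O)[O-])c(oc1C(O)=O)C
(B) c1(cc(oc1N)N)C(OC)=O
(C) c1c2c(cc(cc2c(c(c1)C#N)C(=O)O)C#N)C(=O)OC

[NX1]#[CX2] describes a nitrogen triple-bonded to a two-connected carbon (a nitrile).
(A) has a nitro group (-[N+](=O)[O-]) but there is no C#N triple bond.
(B) has a primary amino group (-NH2) but the nitrogen is NX3 (three connections), not NX1 triple-bonded.
(C) contains a nitrile (-C#N), which satisfies every atom and bond constraint.
So the answer is (C).

C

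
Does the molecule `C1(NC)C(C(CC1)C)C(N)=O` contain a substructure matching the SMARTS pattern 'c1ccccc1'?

The pattern c1ccccc1 describes six aromatic carbons in a ring — a benzene ring.
The closest candidate here is a methyl group (-CH3), but no six-membered all-carbon aromatic ring is present. No other fragment satisfies the full query, so there is no match.

No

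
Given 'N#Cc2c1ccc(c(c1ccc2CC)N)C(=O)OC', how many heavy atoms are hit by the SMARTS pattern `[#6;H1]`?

4

The query [#6;H1] means: any carbon bearing exactly one hydrogen.
Check the 19 heavy atoms by environment: 6× c (aromatic, H0) → no; 4× c (aromatic, H1) → match; 2× C (H0) → no; 2× O (H0) → no; 2× C (H3) → no; 1× N (H0) → no; 1× N (H2) → no; 1× C (H2) → no.
That gives 4 matching atoms.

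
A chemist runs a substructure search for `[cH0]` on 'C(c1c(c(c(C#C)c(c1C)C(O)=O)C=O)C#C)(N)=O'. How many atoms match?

The query [cH0] means: aromatic carbon with no attached hydrogen (substituted or ring-fusion).
Check the 19 heavy atoms by environment: 6× c (aromatic, H0) → match; 4× C (H0) → no; 3× O (H0) → no; 1× O (H1) → no; 3× C (H1) → no; 1× C (H3) → no; 1× N (H2) → no.
That gives 6 matching atoms.

6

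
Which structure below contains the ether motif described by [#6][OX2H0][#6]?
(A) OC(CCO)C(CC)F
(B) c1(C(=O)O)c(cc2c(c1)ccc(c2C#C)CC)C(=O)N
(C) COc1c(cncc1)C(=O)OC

[#6][OX2H0][#6] describes an aliphatic oxygen bridging two carbons with no H on the oxygen (an ether).
(A) has a hydroxyl group (-OH) but the oxygen has H1, not H0 bridging two carbons.
(B) has a carboxylic acid group (-C(=O)OH) but the -OH oxygen has H1; the =O is OX1, not OX2.
(C) contains a methoxy ether (-OCH3), which satisfies every atom and bond constraint.
So the answer is (C).

C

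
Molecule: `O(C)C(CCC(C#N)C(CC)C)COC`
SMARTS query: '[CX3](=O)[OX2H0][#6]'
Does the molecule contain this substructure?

No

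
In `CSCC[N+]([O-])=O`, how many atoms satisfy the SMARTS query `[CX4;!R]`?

Check the 7 heavy atoms by environment: 3× C (X4, acyclic) → match; 1× S (X2, acyclic) → no; 1× N (charge +1, X3, acyclic) → no; 1× O (charge -1, X1, acyclic) → no; 1× O (X1, acyclic) → no.
That gives 3 matching atoms.

3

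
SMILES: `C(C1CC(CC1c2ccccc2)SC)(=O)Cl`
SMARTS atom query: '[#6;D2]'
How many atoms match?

The query [#6;D2] means: any carbon bonded to exactly two heavy atoms.
Check the 16 heavy atoms by environment: 4× C (D3) → no; 2× C (D2) → match; 1× S (D2) → no; 1× C (D1) → no; 1× O (D1) → no; 1× Cl (D1) → no; 1× c (aromatic, D3) → no; 5× c (aromatic, D2) → match.
Summing the matching environments: 2 + 5 = 7 matching atoms.

7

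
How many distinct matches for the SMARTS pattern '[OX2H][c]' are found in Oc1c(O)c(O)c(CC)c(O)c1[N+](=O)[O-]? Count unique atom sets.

4

[OX2H][c] is the SMARTS for a phenol: a hydroxyl oxygen attached to an aromatic carbon.
The molecule carries 4 separate instances of a hydroxyl group (-OH) meeting every constraint; each maps to a distinct set of atoms, giving 4 matches.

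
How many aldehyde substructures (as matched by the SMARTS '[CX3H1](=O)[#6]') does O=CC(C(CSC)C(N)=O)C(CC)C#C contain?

[CX3H1](=O)[#6] is the SMARTS for an aldehyde: an sp2 carbon with one H, double-bonded to O and single-bonded to carbon.
Exactly one fragment in the molecule meets all constraints, giving 1 match.

1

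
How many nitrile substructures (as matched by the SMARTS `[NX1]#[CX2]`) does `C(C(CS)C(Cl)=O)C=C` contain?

[NX1]#[CX2] is the SMARTS for a nitrile: a nitrogen triple-bonded to a two-connected carbon.
No fragment in the molecule satisfies every constraint, giving 0 matches.

0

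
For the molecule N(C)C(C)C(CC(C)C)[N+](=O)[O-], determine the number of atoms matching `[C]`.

8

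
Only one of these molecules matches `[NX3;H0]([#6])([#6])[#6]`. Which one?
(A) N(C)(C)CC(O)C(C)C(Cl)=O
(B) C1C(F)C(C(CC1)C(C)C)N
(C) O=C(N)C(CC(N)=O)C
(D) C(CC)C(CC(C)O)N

[NX3;H0]([#6])([#6])[#6] describes a trivalent nitrogen with no H, bonded to three carbons (a tertiary amine).
(A) contains a dimethylamino group (-N(CH3)2), which satisfies every atom and bond constraint.
(B) has a primary amino group (-NH2) but the nitrogen has H2, not H0 with three carbons.
(C) has a primary amide (-C(=O)NH2) but the amide nitrogen has H2 and only one carbon neighbour.
(D) has a primary amino group (-NH2) but the nitrogen has H2, not H0 with three carbons.
So the answer is (A).

A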